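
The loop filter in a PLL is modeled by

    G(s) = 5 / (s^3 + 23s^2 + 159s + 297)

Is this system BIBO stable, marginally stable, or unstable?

The denominator s^3 + 23s^2 + 159s + 297 factors as (s + 3)(s + 9)(s + 11), giving poles at s = -3, -9, -11.
Since all poles lie strictly in the left half-plane, the system is stable.

stable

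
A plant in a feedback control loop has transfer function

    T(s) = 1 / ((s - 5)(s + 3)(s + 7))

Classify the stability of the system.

unstable

The poles can be read from the denominator factors: s = 5, -3, -7.
Since the pole(s) at s = 5 lie in the right half-plane, the system is unstable.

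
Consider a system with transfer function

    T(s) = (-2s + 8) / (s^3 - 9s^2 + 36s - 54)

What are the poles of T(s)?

s = 3 + 3j, 3 - 3j, 3

The poles are the roots of the denominator s^3 - 9s^2 + 36s - 54 = 0.
Trying s = 3: the polynomial evaluates to 0, so (s - 3) is a factor.
Dividing out leaves s^2 - 6s + 18 = 0.
The quadratic formula then gives s = 3 ± 3j.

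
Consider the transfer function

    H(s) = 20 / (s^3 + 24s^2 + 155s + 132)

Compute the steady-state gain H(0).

H(0) = 5/33 ≈ 0.1515

Set s = 0: H(0) = (20) / (132) = 5/33.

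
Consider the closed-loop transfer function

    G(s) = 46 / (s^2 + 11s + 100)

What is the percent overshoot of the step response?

Comparing s^2 + 11s + 100 to s^2 + 2ζωₙs + ωₙ²: ωₙ = 10 rad/s and ζ = 11/(2·10) = 0.55.
%OS = 100·exp(−πζ/√(1−ζ²)) = 100·exp(−π·0.55/√(1−0.55²)) ≈ 12.6%.

%OS ≈ 12.6%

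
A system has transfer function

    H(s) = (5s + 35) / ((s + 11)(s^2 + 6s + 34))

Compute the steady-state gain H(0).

H(0) = 35/374 ≈ 0.09358

Set s = 0: H(0) = (35) / (374) = 35/374.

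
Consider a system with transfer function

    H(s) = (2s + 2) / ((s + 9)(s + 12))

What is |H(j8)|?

Substitute s = j8: numerator = 2 + j16, denominator = 44 + j168.
|H(j8)| = |2 + j16| / |44 + j168| = 16.125 / 173.67 ≈ 0.09285.

|H(j8)| ≈ 0.09285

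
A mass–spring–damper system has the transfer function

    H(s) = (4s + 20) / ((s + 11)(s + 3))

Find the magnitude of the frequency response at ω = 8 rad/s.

|H(j8)| ≈ 0.3247

Substitute s = j8: numerator = 20 + j32, denominator = -31 + j112.
|H(j8)| = |20 + j32| / |-31 + j112| = 37.736 / 116.21 ≈ 0.3247.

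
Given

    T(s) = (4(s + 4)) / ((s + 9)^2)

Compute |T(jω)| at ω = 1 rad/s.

Substitute s = j1: numerator = 16 + j4, denominator = 80 + j18.
|T(j1)| = |16 + j4| / |80 + j18| = 16.492 / 82 ≈ 0.2011.

|T(j1)| ≈ 0.2011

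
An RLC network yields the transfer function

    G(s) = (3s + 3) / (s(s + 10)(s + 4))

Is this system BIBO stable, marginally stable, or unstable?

marginally stable

The poles can be read from the denominator factors: s = 0, -10, -4.
Since the simple pole(s) at s = 0 lie on the jω-axis with none in the right half-plane, the system is marginally stable.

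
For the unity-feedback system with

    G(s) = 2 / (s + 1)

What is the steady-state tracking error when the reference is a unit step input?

G(s) has no poles at the origin.
This is a Type 0 system. Kp = lim_{s→0} G(s) = 2/1.
e_ss = 1/(1 + Kp) = 1/(1 + 2) = 1/3 ≈ 0.3333.

e_ss = 0.3333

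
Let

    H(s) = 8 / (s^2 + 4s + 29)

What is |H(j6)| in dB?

Substitute s = j6: numerator = 8, denominator = -7 + j24.
|H(j6)| = |8| / |-7 + j24| = 8 / 25 = 0.3200.
In decibels: 20·log₁₀(0.3200) ≈ -9.90 dB.

|H(j6)|_dB ≈ -9.90 dB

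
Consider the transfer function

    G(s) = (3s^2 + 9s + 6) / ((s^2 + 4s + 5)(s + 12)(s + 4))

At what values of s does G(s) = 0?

Set the numerator to zero: 3s^2 + 9s + 6 = 0, i.e. 3·(s^2 + 3s + 2) = 0.
Factoring: (s + 2)(s + 1) = 0.

s = -2, -1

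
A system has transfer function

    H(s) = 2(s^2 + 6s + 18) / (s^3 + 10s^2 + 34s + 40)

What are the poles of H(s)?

s = -3 ± j, -4

The poles are the roots of the denominator s^3 + 10s^2 + 34s + 40 = 0.
Trying s = -4: the polynomial evaluates to 0, so (s + 4) is a factor.
Dividing out leaves s^2 + 6s + 10 = 0.
The quadratic formula then gives s = -3 ± 1j.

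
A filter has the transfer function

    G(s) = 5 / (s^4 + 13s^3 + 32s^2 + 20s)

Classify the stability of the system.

The denominator s^4 + 13s^3 + 32s^2 + 20s factors as s(s + 10)(s + 2)(s + 1), giving poles at s = 0, -10, -2, -1.
Since the simple pole(s) at s = 0 lie on the jω-axis with none in the right half-plane, the system is marginally stable.

marginally stable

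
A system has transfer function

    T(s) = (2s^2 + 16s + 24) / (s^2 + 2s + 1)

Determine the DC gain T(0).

Set s = 0: T(0) = (24) / (1) = 24.

T(0) = 24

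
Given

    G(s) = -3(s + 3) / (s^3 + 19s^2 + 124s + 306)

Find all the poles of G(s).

The poles are the roots of the denominator s^3 + 19s^2 + 124s + 306 = 0.
Trying s = -9: the polynomial evaluates to 0, so (s + 9) is a factor.
Dividing out leaves s^2 + 10s + 34 = 0.
The quadratic formula then gives s = -5 ± 3j.

s = -5 ± 3j, -9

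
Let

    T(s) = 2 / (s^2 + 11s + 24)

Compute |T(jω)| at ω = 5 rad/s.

|T(j5)| ≈ 0.03636

Substitute s = j5: numerator = 2, denominator = -1 + j55.
|T(j5)| = |2| / |-1 + j55| = 2 / 55.009 ≈ 0.03636.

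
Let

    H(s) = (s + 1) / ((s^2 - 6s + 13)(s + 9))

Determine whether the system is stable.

unstable

The poles can be read from the denominator factors: s = 3 + 2j, 3 - 2j, -9.
Since the pole(s) at s = 3 + 2j, 3 - 2j lie in the right half-plane, the system is unstable.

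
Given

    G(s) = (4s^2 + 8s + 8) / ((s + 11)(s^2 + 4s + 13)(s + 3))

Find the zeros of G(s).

s = -1 + j, -1 - j

Set the numerator to zero: 4s^2 + 8s + 8 = 0, i.e. 4·(s^2 + 2s + 2) = 0.
Factoring: (s^2 + 2s + 2) = 0.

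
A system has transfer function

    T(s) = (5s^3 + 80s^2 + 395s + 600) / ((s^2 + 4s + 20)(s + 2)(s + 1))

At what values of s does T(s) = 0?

Set the numerator to zero: 5s^3 + 80s^2 + 395s + 600 = 0, i.e. 5·(s^3 + 16s^2 + 79s + 120) = 0.
Factoring: (s + 5)(s + 8)(s + 3) = 0.

s = -5, -8, -3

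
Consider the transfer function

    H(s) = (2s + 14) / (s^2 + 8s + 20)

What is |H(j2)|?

Substitute s = j2: numerator = 14 + j4, denominator = 16 + j16.
|H(j2)| = |14 + j4| / |16 + j16| = 14.560 / 22.627 ≈ 0.6435.

|H(j2)| ≈ 0.6435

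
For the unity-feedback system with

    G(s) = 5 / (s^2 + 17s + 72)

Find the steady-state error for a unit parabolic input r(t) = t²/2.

e_ss = ∞

G(s) has no poles at the origin.
This is a Type 0 system; Ka = lim_{s→0} s^2·G(s) = 0, so the steady-state error for a parabola input is infinite.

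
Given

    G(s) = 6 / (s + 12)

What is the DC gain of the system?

Set s = 0: G(0) = (6) / (12) = 1/2.

G(0) = 1/2 ≈ 0.5000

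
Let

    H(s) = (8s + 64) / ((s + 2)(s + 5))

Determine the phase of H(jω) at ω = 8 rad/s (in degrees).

∠H(j8) ≈ -88.96°

At s = j8: numerator = 64 + j64, denominator = -54 + j56.
∠H = ∠num − ∠den = 45° − (133.96°) = -88.96°.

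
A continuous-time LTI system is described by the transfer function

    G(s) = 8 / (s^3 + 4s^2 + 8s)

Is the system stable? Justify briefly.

marginally stable

The denominator s^3 + 4s^2 + 8s factors as s(s^2 + 4s + 8), giving poles at s = 0, -2 + 2j, -2 - 2j.
Since the simple pole(s) at s = 0 lie on the jω-axis with none in the right half-plane, the system is marginally stable.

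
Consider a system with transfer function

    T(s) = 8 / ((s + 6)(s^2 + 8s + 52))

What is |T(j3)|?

Substitute s = j3: numerator = 8, denominator = 186 + j273.
|T(j3)| = |8| / |186 + j273| = 8 / 330.34 ≈ 0.02422.

|T(j3)| ≈ 0.02422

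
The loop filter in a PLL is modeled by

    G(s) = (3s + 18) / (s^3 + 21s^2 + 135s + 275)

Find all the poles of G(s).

The poles are the roots of the denominator s^3 + 21s^2 + 135s + 275 = 0.
Trying s = -5: the polynomial evaluates to 0, so (s + 5) is a factor.
Dividing out leaves s^2 + 16s + 55 = 0.
Factoring the quadratic: (s + 11)(s + 5) = 0.

s = -5, -11, -5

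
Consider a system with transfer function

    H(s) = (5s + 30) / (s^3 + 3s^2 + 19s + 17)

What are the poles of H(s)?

s = -1 + 4j, -1 - 4j, -1

The poles are the roots of the denominator s^3 + 3s^2 + 19s + 17 = 0.
Trying s = -1: the polynomial evaluates to 0, so (s + 1) is a factor.
Dividing out leaves s^2 + 2s + 17 = 0.
The quadratic formula then gives s = -1 ± 4j.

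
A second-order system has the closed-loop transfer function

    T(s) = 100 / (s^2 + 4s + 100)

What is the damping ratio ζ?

ζ = 0.2

Compare the denominator to the standard form s^2 + 2ζωₙs + ωₙ².
ωₙ² = 100, so ωₙ = 10 rad/s.
2ζωₙ = 4, so ζ = 4/(2·10) = 0.2.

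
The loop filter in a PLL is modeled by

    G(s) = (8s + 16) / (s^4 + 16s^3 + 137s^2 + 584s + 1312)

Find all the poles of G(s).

The poles are the roots of the denominator s^4 + 16s^3 + 137s^2 + 584s + 1312 = 0.
No real roots exist; factor into two real quadratics: (s^2 + 8s + 32)(s^2 + 8s + 41) = 0.
Each quadratic gives a conjugate pair via the quadratic formula.

s = -4 ± 4j, -4 ± 5j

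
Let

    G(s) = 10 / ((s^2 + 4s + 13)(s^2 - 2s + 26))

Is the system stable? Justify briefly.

The poles can be read from the denominator factors: s = -2 + 3j, -2 - 3j, 1 + 5j, 1 - 5j.
Since the pole(s) at s = 1 ± 5j lie in the right half-plane, the system is unstable.

unstable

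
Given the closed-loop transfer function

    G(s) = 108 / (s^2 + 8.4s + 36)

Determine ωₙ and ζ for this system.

Compare the denominator to the standard form s^2 + 2ζωₙs + ωₙ².
ωₙ² = 36, so ωₙ = 6 rad/s.
2ζωₙ = 8.4, so ζ = 8.4/(2·6) = 0.7.

ωₙ = 6 rad/s, ζ = 0.7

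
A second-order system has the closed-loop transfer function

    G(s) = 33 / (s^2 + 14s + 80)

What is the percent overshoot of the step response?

Comparing s^2 + 14s + 80 to s^2 + 2ζωₙs + ωₙ²: ωₙ = √80 ≈ 8.944 rad/s and ζ = 14/(2·√80) ≈ 0.7826.
%OS = 100·exp(−πζ/√(1−ζ²)) = 100·exp(−π·0.7826/√(1−0.7826²)) ≈ 1.93%.

%OS ≈ 1.93%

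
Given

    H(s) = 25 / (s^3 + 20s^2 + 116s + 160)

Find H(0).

Set s = 0: H(0) = (25) / (160) = 5/32.

H(0) = 5/32 ≈ 0.1562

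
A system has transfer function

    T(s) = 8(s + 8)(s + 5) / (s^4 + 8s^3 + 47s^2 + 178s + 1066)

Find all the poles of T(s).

The poles are the roots of the denominator s^4 + 8s^3 + 47s^2 + 178s + 1066 = 0.
No real roots exist; factor into two real quadratics: (s^2 - 2s + 26)(s^2 + 10s + 41) = 0.
Each quadratic gives a conjugate pair via the quadratic formula.

s = 1 + 5j, 1 - 5j, -5 + 4j, -5 - 4j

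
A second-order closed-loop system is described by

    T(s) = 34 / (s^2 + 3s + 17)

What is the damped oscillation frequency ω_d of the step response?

Comparing s^2 + 3s + 17 to s^2 + 2ζωₙs + ωₙ²: ωₙ = √17 ≈ 4.123 rad/s and ζ = 3/(2·√17) ≈ 0.3638.
ζωₙ = 3/2 = 1.5, so ω_d = ωₙ√(1−ζ²) = √(ωₙ² − (ζωₙ)²) = √(17 − 1.5²) = √14.75 ≈ 3.841 rad/s.

ω_d ≈ 3.841 rad/s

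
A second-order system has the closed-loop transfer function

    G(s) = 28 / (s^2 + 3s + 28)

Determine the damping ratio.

ζ ≈ 0.2835

Compare the denominator to the standard form s^2 + 2ζωₙs + ωₙ².
ωₙ² = 28, so ωₙ = √28 ≈ 5.292 rad/s.
2ζωₙ = 3, so ζ = 3/(2·√28) ≈ 0.2835.
With ζ = 0.2835 the response is underdamped.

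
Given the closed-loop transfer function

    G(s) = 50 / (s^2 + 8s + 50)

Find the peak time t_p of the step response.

t_p ≈ 0.5388 s

Comparing s^2 + 8s + 50 to s^2 + 2ζωₙs + ωₙ²: ωₙ = √50 ≈ 7.071 rad/s and ζ = 8/(2·√50) ≈ 0.5657.
ζωₙ = 8/2 = 4, so ω_d = ωₙ√(1−ζ²) = √(ωₙ² − (ζωₙ)²) = √(50 − 4²) = √34 ≈ 5.831 rad/s.
t_p = π/ω_d = π/5.831 ≈ 0.5388 s.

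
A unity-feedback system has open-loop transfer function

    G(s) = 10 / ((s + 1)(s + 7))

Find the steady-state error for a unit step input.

G(s) has no poles at the origin.
This is a Type 0 system. Kp = lim_{s→0} G(s) = 10/7.
e_ss = 1/(1 + Kp) = 1/(1 + 10/7) = 7/17 ≈ 0.4118.

e_ss = 0.4118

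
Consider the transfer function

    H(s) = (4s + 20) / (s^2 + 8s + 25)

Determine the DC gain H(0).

H(0) = 4/5 ≈ 0.8000

Set s = 0: H(0) = (20) / (25) = 4/5.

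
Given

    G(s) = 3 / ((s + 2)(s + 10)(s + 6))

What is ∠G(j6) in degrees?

∠G(j6) ≈ -147.5°

At s = j6: numerator = 3, denominator = -528 + j336.
∠G = ∠num − ∠den = 0° − (147.53°) = -147.5°.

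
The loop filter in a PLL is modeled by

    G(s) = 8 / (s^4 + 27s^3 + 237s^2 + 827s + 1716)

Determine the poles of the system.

s = -2 + 3j, -2 - 3j, -12, -11

The poles are the roots of the denominator s^4 + 27s^3 + 237s^2 + 827s + 1716 = 0.
Trying s = -12: the polynomial evaluates to 0, so (s + 12) is a factor.
Dividing out leaves s^3 + 15s^2 + 57s + 143 = 0.
This factors further as (s^2 + 4s + 13)(s + 11) = 0.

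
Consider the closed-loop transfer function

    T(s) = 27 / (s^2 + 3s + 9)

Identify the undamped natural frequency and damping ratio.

ωₙ = 3 rad/s, ζ = 0.5

Compare the denominator to the standard form s^2 + 2ζωₙs + ωₙ².
ωₙ² = 9, so ωₙ = 3 rad/s.
2ζωₙ = 3, so ζ = 3/(2·3) = 0.5.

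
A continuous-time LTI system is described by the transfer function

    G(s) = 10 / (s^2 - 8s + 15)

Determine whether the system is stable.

The denominator s^2 - 8s + 15 factors as (s - 3)(s - 5), giving poles at s = 3, 5.
Since the pole(s) at s = 3, 5 lie in the right half-plane, the system is unstable.

unstable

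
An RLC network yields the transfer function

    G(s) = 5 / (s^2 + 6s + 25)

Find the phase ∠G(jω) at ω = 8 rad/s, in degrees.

At s = j8: numerator = 5, denominator = -39 + j48.
∠G = ∠num − ∠den = 0° − (129.09°) = -129.1°.

∠G(j8) ≈ -129.1°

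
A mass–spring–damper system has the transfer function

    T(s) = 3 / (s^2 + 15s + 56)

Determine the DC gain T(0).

Set s = 0: T(0) = (3) / (56) = 3/56.

T(0) = 3/56 ≈ 0.05357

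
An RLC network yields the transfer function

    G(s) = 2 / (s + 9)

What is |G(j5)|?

Substitute s = j5: numerator = 2, denominator = 9 + j5.
|G(j5)| = |2| / |9 + j5| = 2 / 10.296 ≈ 0.1943.

|G(j5)| ≈ 0.1943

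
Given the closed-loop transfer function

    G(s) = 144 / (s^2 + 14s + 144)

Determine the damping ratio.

Compare the denominator to the standard form s^2 + 2ζωₙs + ωₙ².
ωₙ² = 144, so ωₙ = 12 rad/s.
2ζωₙ = 14, so ζ = 14/(2·12) ≈ 0.5833.

ζ ≈ 0.5833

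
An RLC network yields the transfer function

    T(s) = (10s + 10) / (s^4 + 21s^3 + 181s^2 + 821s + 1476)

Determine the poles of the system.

s = -9, -4 + 5j, -4 - 5j, -4

The poles are the roots of the denominator s^4 + 21s^3 + 181s^2 + 821s + 1476 = 0.
Trying s = -9: the polynomial evaluates to 0, so (s + 9) is a factor.
Dividing out leaves s^3 + 12s^2 + 73s + 164 = 0.
This factors further as (s^2 + 8s + 41)(s + 4) = 0.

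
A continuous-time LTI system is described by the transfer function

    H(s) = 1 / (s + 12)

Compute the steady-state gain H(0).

H(0) = 1/12 ≈ 0.08333

Set s = 0: H(0) = (1) / (12) = 1/12.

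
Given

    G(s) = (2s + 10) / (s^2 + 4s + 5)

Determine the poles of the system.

The poles are the roots of the denominator s^2 + 4s + 5 = 0.
Using the quadratic formula: s = (-4 ± √(-4))/2 = -2 ± 1j.

s = -2 ± j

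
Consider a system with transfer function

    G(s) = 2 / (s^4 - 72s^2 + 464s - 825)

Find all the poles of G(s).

s = 4 ± 3j, -11, 3

The poles are the roots of the denominator s^4 - 72s^2 + 464s - 825 = 0.
Trying s = -11: the polynomial evaluates to 0, so (s + 11) is a factor.
Dividing out leaves s^3 - 11s^2 + 49s - 75 = 0.
This factors further as (s^2 - 8s + 25)(s - 3) = 0.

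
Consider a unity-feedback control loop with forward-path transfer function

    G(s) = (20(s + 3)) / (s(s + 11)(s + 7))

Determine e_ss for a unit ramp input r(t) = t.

G(s) has one pole at the origin.
This is a Type 1 system. Kv = lim_{s→0} s·G(s) = 60/77.
e_ss = 1/Kv = 1/(60/77) = 77/60 ≈ 1.283.

e_ss = 1.283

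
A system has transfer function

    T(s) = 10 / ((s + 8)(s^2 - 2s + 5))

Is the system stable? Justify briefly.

The poles can be read from the denominator factors: s = -8, 1 ± 2j.
Since the pole(s) at s = 1 + 2j, 1 - 2j lie in the right half-plane, the system is unstable.

unstable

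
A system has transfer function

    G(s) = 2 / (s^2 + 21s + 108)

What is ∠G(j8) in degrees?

∠G(j8) ≈ -75.32°

At s = j8: numerator = 2, denominator = 44 + j168.
∠G = ∠num − ∠den = 0° − (75.324°) = -75.32°.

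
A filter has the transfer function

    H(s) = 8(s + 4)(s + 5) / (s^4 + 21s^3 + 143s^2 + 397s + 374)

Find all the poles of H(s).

s = -11, -2, -4 ± j

The poles are the roots of the denominator s^4 + 21s^3 + 143s^2 + 397s + 374 = 0.
Trying s = -11: the polynomial evaluates to 0, so (s + 11) is a factor.
Dividing out leaves s^3 + 10s^2 + 33s + 34 = 0.
This factors further as (s + 2)(s^2 + 8s + 17) = 0.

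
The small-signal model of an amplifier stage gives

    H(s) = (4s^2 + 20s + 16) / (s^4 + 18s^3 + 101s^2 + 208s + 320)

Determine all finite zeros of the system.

s = -1, -4

Set the numerator to zero: 4s^2 + 20s + 16 = 0, i.e. 4·(s^2 + 5s + 4) = 0.
Factoring: (s + 1)(s + 4) = 0.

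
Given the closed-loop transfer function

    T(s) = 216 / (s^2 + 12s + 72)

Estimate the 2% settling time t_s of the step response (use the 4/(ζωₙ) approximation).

t_s ≈ 0.6667 s

Comparing s^2 + 12s + 72 to s^2 + 2ζωₙs + ωₙ²: ωₙ = √72 ≈ 8.485 rad/s and ζ = 12/(2·√72) ≈ 0.7071.
ζωₙ = 12/2 = 6, so t_s ≈ 4/(ζωₙ) = 4/6 ≈ 0.6667 s.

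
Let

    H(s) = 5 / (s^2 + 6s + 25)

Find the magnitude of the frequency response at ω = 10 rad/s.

Substitute s = j10: numerator = 5, denominator = -75 + j60.
|H(j10)| = |5| / |-75 + j60| = 5 / 96.047 ≈ 0.05206.

|H(j10)| ≈ 0.05206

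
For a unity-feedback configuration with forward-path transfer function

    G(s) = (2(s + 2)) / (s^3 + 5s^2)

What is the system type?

Type 2

The denominator has 2 factors of s at the origin (free integrators), so this is a Type 2 system.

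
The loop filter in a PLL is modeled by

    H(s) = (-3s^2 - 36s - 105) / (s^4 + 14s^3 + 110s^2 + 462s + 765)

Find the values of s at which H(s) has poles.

s = -4 ± j, -3 ± 6j

The poles are the roots of the denominator s^4 + 14s^3 + 110s^2 + 462s + 765 = 0.
No real roots exist; factor into two real quadratics: (s^2 + 8s + 17)(s^2 + 6s + 45) = 0.
Each quadratic gives a conjugate pair via the quadratic formula.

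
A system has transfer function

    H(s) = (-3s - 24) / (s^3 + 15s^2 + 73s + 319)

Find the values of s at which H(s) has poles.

s = -2 ± 5j, -11

The poles are the roots of the denominator s^3 + 15s^2 + 73s + 319 = 0.
Trying s = -11: the polynomial evaluates to 0, so (s + 11) is a factor.
Dividing out leaves s^2 + 4s + 29 = 0.
The quadratic formula then gives s = -2 ± 5j.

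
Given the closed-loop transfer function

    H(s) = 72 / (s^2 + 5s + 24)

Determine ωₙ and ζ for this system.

Compare the denominator to the standard form s^2 + 2ζωₙs + ωₙ².
ωₙ² = 24, so ωₙ = √24 ≈ 4.899 rad/s.
2ζωₙ = 5, so ζ = 5/(2·√24) ≈ 0.5103.

ωₙ ≈ 4.899 rad/s, ζ ≈ 0.5103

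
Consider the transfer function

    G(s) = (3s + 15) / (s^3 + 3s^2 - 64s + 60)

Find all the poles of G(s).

The poles are the roots of the denominator s^3 + 3s^2 - 64s + 60 = 0.
Trying s = 6: the polynomial evaluates to 0, so (s - 6) is a factor.
Dividing out leaves s^2 + 9s - 10 = 0.
Factoring the quadratic: (s - 1)(s + 10) = 0.

s = 6, 1, -10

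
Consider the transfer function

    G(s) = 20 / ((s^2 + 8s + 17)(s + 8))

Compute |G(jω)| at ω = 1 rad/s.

Substitute s = j1: numerator = 20, denominator = 120 + j80.
|G(j1)| = |20| / |120 + j80| = 20 / 144.22 ≈ 0.1387.

|G(j1)| ≈ 0.1387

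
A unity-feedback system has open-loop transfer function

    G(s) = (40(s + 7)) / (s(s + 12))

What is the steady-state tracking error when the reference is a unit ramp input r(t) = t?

G(s) has one pole at the origin.
This is a Type 1 system. Kv = lim_{s→0} s·G(s) = 280/12 = 70/3.
e_ss = 1/Kv = 1/(70/3) = 3/70 ≈ 0.04286.

e_ss = 0.04286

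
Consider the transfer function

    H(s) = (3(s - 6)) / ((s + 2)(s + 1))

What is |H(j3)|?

|H(j3)| ≈ 1.765

Substitute s = j3: numerator = -18 + j9, denominator = -7 + j9.
|H(j3)| = |-18 + j9| / |-7 + j9| = 20.125 / 11.402 ≈ 1.765.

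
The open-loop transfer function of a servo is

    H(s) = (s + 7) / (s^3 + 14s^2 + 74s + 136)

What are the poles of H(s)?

The poles are the roots of the denominator s^3 + 14s^2 + 74s + 136 = 0.
Trying s = -4: the polynomial evaluates to 0, so (s + 4) is a factor.
Dividing out leaves s^2 + 10s + 34 = 0.
The quadratic formula then gives s = -5 ± 3j.

s = -5 + 3j, -5 - 3j, -4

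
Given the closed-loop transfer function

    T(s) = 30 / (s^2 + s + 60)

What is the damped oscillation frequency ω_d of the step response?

Comparing s^2 + s + 60 to s^2 + 2ζωₙs + ωₙ²: ωₙ = √60 ≈ 7.746 rad/s and ζ = 1/(2·√60) ≈ 0.06455.
ζωₙ = 1/2 = 0.5, so ω_d = ωₙ√(1−ζ²) = √(ωₙ² − (ζωₙ)²) = √(60 − 0.5²) = √59.75 ≈ 7.730 rad/s.

ω_d ≈ 7.730 rad/s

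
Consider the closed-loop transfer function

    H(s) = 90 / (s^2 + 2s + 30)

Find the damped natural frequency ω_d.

Comparing s^2 + 2s + 30 to s^2 + 2ζωₙs + ωₙ²: ωₙ = √30 ≈ 5.477 rad/s and ζ = 2/(2·√30) ≈ 0.1826.
ζωₙ = 2/2 = 1, so ω_d = ωₙ√(1−ζ²) = √(ωₙ² − (ζωₙ)²) = √(30 − 1²) = √29 ≈ 5.385 rad/s.

ω_d ≈ 5.385 rad/s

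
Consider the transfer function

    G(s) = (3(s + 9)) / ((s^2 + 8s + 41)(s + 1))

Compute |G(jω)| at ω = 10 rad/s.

Substitute s = j10: numerator = 27 + j30, denominator = -859 - j510.
|G(j10)| = |27 + j30| / |-859 - j510| = 40.361 / 998.99 ≈ 0.04040.

|G(j10)| ≈ 0.04040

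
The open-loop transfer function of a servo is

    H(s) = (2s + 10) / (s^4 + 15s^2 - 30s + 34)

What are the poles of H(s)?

s = 1 + j, 1 - j, -1 + 4j, -1 - 4j

The poles are the roots of the denominator s^4 + 15s^2 - 30s + 34 = 0.
No real roots exist; factor into two real quadratics: (s^2 - 2s + 2)(s^2 + 2s + 17) = 0.
Each quadratic gives a conjugate pair via the quadratic formula.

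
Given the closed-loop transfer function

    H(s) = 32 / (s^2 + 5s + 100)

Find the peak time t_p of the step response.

t_p ≈ 0.3245 s

Comparing s^2 + 5s + 100 to s^2 + 2ζωₙs + ωₙ²: ωₙ = 10 rad/s and ζ = 5/(2·10) = 0.25.
ζωₙ = 5/2 = 2.5, so ω_d = ωₙ√(1−ζ²) = √(ωₙ² − (ζωₙ)²) = √(100 − 2.5²) = √93.75 ≈ 9.682 rad/s.
t_p = π/ω_d = π/9.682 ≈ 0.3245 s.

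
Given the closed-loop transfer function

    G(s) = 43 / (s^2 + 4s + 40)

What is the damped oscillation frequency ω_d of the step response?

ω_d = 6 rad/s

Comparing s^2 + 4s + 40 to s^2 + 2ζωₙs + ωₙ²: ωₙ = √40 ≈ 6.325 rad/s and ζ = 4/(2·√40) ≈ 0.3162.
ζωₙ = 4/2 = 2, so ω_d = ωₙ√(1−ζ²) = √(ωₙ² − (ζωₙ)²) = √(40 − 2²) = √36 = 6 rad/s.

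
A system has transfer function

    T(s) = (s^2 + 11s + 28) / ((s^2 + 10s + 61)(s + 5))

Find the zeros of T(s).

Set the numerator to zero: s^2 + 11s + 28 = 0.
Factoring: (s + 7)(s + 4) = 0.

s = -7, -4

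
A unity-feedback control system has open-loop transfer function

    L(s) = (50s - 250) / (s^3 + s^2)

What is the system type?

Factor s from the denominator: s^3 + s^2 = s^2·(s + 1).
There are 2 poles at the origin, so the system is Type 2.

Type 2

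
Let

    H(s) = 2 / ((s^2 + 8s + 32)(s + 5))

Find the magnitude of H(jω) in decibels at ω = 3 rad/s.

|H(j3)|_dB ≈ -39.7 dB

Substitute s = j3: numerator = 2, denominator = 43 + j189.
|H(j3)| = |2| / |43 + j189| = 2 / 193.83 ≈ 0.01032.
In decibels: 20·log₁₀(0.01032) ≈ -39.7 dB.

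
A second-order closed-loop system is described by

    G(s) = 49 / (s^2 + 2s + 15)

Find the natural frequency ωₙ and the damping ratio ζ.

ωₙ ≈ 3.873 rad/s, ζ ≈ 0.2582

Compare the denominator to the standard form s^2 + 2ζωₙs + ωₙ².
ωₙ² = 15, so ωₙ = √15 ≈ 3.873 rad/s.
2ζωₙ = 2, so ζ = 2/(2·√15) ≈ 0.2582.
With ζ = 0.2582 the response is underdamped.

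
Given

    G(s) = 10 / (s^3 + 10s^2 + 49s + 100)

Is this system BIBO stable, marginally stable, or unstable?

The denominator s^3 + 10s^2 + 49s + 100 factors as (s^2 + 6s + 25)(s + 4), giving poles at s = -3 + 4j, -3 - 4j, -4.
Since all poles lie strictly in the left half-plane, the system is stable.

stable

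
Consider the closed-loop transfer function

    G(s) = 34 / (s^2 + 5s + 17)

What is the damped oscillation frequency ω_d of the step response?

Comparing s^2 + 5s + 17 to s^2 + 2ζωₙs + ωₙ²: ωₙ = √17 ≈ 4.123 rad/s and ζ = 5/(2·√17) ≈ 0.6063.
ζωₙ = 5/2 = 2.5, so ω_d = ωₙ√(1−ζ²) = √(ωₙ² − (ζωₙ)²) = √(17 − 2.5²) = √10.75 ≈ 3.279 rad/s.

ω_d ≈ 3.279 rad/s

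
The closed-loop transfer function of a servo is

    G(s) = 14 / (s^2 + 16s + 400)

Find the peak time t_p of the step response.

Comparing s^2 + 16s + 400 to s^2 + 2ζωₙs + ωₙ²: ωₙ = 20 rad/s and ζ = 16/(2·20) = 0.4.
ζωₙ = 16/2 = 8, so ω_d = ωₙ√(1−ζ²) = √(ωₙ² − (ζωₙ)²) = √(400 − 8²) = √336 ≈ 18.33 rad/s.
t_p = π/ω_d = π/18.33 ≈ 0.1714 s.

t_p ≈ 0.1714 s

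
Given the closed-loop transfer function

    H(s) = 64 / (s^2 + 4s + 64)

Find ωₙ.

Compare the denominator to the standard form s^2 + 2ζωₙs + ωₙ².
ωₙ² = 64, so ωₙ = 8 rad/s.

ωₙ = 8 rad/s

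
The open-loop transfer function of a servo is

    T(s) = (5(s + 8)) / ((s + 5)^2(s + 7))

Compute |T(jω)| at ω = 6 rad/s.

|T(j6)| ≈ 0.08891

Substitute s = j6: numerator = 40 + j30, denominator = -437 + j354.
|T(j6)| = |40 + j30| / |-437 + j354| = 50 / 562.39 ≈ 0.08891.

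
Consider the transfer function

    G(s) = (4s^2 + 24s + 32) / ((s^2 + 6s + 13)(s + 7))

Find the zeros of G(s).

Set the numerator to zero: 4s^2 + 24s + 32 = 0, i.e. 4·(s^2 + 6s + 8) = 0.
Factoring: (s + 4)(s + 2) = 0.

s = -4, -2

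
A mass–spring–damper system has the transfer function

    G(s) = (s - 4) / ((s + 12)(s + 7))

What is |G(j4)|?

Substitute s = j4: numerator = -4 + j4, denominator = 68 + j76.
|G(j4)| = |-4 + j4| / |68 + j76| = 5.6569 / 101.98 ≈ 0.05547.

|G(j4)| ≈ 0.05547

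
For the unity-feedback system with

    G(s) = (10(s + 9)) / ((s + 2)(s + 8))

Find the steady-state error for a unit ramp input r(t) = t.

G(s) has no poles at the origin.
This is a Type 0 system; Kv = lim_{s→0} s·G(s) = 0, so the steady-state error for a ramp input is infinite.

e_ss = ∞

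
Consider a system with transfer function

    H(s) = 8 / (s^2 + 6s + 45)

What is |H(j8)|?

|H(j8)| ≈ 0.1550

Substitute s = j8: numerator = 8, denominator = -19 + j48.
|H(j8)| = |8| / |-19 + j48| = 8 / 51.624 ≈ 0.1550.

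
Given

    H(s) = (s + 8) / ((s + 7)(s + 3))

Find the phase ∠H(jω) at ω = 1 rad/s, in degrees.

∠H(j1) ≈ -19.44°

At s = j1: numerator = 8 + j1, denominator = 20 + j10.
∠H = ∠num − ∠den = 7.1250° − (26.565°) = -19.44°.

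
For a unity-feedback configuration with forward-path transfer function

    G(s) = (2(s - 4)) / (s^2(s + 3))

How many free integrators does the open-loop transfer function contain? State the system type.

Type 2

The denominator has 2 factors of s at the origin (free integrators), so this is a Type 2 system.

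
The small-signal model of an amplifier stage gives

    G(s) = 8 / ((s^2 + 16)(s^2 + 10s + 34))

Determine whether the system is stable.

marginally stable

The poles can be read from the denominator factors: s = ±4j, -5 ± 3j.
Since the simple pole(s) at s = ±4j lie on the jω-axis with none in the right half-plane, the system is marginally stable.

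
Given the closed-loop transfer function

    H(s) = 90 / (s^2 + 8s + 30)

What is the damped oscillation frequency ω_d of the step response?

Comparing s^2 + 8s + 30 to s^2 + 2ζωₙs + ωₙ²: ωₙ = √30 ≈ 5.477 rad/s and ζ = 8/(2·√30) ≈ 0.7303.
ζωₙ = 8/2 = 4, so ω_d = ωₙ√(1−ζ²) = √(ωₙ² − (ζωₙ)²) = √(30 − 4²) = √14 ≈ 3.742 rad/s.

ω_d ≈ 3.742 rad/s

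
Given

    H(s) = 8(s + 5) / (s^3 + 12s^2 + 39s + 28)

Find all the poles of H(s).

The poles are the roots of the denominator s^3 + 12s^2 + 39s + 28 = 0.
Trying s = -7: the polynomial evaluates to 0, so (s + 7) is a factor.
Dividing out leaves s^2 + 5s + 4 = 0.
Factoring the quadratic: (s + 1)(s + 4) = 0.

s = -7, -1, -4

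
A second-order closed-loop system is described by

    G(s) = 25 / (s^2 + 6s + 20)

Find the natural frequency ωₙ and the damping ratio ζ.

Compare the denominator to the standard form s^2 + 2ζωₙs + ωₙ².
ωₙ² = 20, so ωₙ = √20 ≈ 4.472 rad/s.
2ζωₙ = 6, so ζ = 6/(2·√20) ≈ 0.6708.

ωₙ ≈ 4.472 rad/s, ζ ≈ 0.6708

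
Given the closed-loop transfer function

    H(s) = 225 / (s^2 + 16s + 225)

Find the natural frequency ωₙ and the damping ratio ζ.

ωₙ = 15 rad/s, ζ ≈ 0.5333

Compare the denominator to the standard form s^2 + 2ζωₙs + ωₙ².
ωₙ² = 225, so ωₙ = 15 rad/s.
2ζωₙ = 16, so ζ = 16/(2·15) ≈ 0.5333.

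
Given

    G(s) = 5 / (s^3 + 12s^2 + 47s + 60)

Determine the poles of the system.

The poles are the roots of the denominator s^3 + 12s^2 + 47s + 60 = 0.
Trying s = -4: the polynomial evaluates to 0, so (s + 4) is a factor.
Dividing out leaves s^2 + 8s + 15 = 0.
Factoring the quadratic: (s + 5)(s + 3) = 0.

s = -4, -5, -3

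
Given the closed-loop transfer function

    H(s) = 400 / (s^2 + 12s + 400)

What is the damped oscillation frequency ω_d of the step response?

ω_d ≈ 19.08 rad/s

Comparing s^2 + 12s + 400 to s^2 + 2ζωₙs + ωₙ²: ωₙ = 20 rad/s and ζ = 12/(2·20) = 0.3.
ζωₙ = 12/2 = 6, so ω_d = ωₙ√(1−ζ²) = √(ωₙ² − (ζωₙ)²) = √(400 − 6²) = √364 ≈ 19.08 rad/s.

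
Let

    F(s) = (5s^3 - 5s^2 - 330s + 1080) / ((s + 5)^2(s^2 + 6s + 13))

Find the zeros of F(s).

Set the numerator to zero: 5s^3 - 5s^2 - 330s + 1080 = 0, i.e. 5·(s^3 - s^2 - 66s + 216) = 0.
Factoring: (s + 9)(s - 6)(s - 4) = 0.

s = -9, 6, 4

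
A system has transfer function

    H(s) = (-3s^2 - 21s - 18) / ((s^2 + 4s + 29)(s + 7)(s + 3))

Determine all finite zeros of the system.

Set the numerator to zero: -3s^2 - 21s - 18 = 0, i.e. -3·(s^2 + 7s + 6) = 0.
Factoring: (s + 6)(s + 1) = 0.

s = -6, -1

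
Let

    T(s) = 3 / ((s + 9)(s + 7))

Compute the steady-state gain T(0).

T(0) = 1/21 ≈ 0.04762

Set s = 0: T(0) = (3) / (63) = 1/21.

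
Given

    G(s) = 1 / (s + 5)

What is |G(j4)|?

Substitute s = j4: numerator = 1, denominator = 5 + j4.
|G(j4)| = |1| / |5 + j4| = 1 / 6.4031 ≈ 0.1562.

|G(j4)| ≈ 0.1562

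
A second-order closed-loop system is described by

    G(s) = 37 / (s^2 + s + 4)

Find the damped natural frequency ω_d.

Comparing s^2 + s + 4 to s^2 + 2ζωₙs + ωₙ²: ωₙ = 2 rad/s and ζ = 1/(2·2) = 0.25.
ζωₙ = 1/2 = 0.5, so ω_d = ωₙ√(1−ζ²) = √(ωₙ² − (ζωₙ)²) = √(4 − 0.5²) = √3.75 ≈ 1.936 rad/s.

ω_d ≈ 1.936 rad/s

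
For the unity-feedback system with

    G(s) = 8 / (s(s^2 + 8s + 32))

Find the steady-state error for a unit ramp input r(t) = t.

G(s) has one pole at the origin.
This is a Type 1 system. Kv = lim_{s→0} s·G(s) = 8/32 = 1/4.
e_ss = 1/Kv = 1/(1/4) = 4.

e_ss = 4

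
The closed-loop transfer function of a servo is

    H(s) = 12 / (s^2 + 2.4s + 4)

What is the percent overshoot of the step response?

%OS ≈ 9.48%

Comparing s^2 + 2.4s + 4 to s^2 + 2ζωₙs + ωₙ²: ωₙ = 2 rad/s and ζ = 2.4/(2·2) = 0.6.
%OS = 100·exp(−πζ/√(1−ζ²)) = 100·exp(−π·0.6/√(1−0.6²)) ≈ 9.48%.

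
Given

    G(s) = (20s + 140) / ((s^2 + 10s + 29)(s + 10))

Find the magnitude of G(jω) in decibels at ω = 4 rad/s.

Substitute s = j4: numerator = 140 + j80, denominator = -30 + j452.
|G(j4)| = |140 + j80| / |-30 + j452| = 161.25 / 452.99 ≈ 0.3560.
In decibels: 20·log₁₀(0.3560) ≈ -8.97 dB.

|G(j4)|_dB ≈ -8.97 dB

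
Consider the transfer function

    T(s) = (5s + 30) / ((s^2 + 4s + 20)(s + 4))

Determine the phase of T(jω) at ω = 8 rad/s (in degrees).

∠T(j8) ≈ -154.3°

At s = j8: numerator = 30 + j40, denominator = -432 - j224.
∠T = ∠num − ∠den = 53.130° − (-152.59°) = 205.7°, which wraps to -154.3°.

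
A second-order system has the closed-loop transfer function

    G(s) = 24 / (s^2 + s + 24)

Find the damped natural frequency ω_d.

Comparing s^2 + s + 24 to s^2 + 2ζωₙs + ωₙ²: ωₙ = √24 ≈ 4.899 rad/s and ζ = 1/(2·√24) ≈ 0.1021.
ζωₙ = 1/2 = 0.5, so ω_d = ωₙ√(1−ζ²) = √(ωₙ² − (ζωₙ)²) = √(24 − 0.5²) = √23.75 ≈ 4.873 rad/s.

ω_d ≈ 4.873 rad/s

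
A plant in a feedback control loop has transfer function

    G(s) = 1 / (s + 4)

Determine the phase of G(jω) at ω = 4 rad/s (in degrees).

At s = j4: numerator = 1, denominator = 4 + j4.
∠G = ∠num − ∠den = 0° − (45°) = -45°.

∠G(j4) ≈ -45°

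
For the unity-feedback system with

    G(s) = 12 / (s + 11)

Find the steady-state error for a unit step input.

G(s) has no poles at the origin.
This is a Type 0 system. Kp = lim_{s→0} G(s) = 12/11.
e_ss = 1/(1 + Kp) = 1/(1 + 12/11) = 11/23 ≈ 0.4783.

e_ss = 0.4783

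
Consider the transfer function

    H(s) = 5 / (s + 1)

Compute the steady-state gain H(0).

H(0) = 5

Set s = 0: H(0) = (5) / (1) = 5.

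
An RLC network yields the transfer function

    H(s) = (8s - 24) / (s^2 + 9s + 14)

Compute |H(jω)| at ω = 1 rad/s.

|H(j1)| = 1.600

Substitute s = j1: numerator = -24 + j8, denominator = 13 + j9.
|H(j1)| = |-24 + j8| / |13 + j9| = 25.298 / 15.811 = 1.600.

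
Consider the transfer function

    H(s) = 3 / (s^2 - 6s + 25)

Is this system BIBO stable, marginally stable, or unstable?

unstable

The denominator s^2 - 6s + 25 factors as (s^2 - 6s + 25), giving poles at s = 3 ± 4j.
Since the pole(s) at s = 3 ± 4j lie in the right half-plane, the system is unstable.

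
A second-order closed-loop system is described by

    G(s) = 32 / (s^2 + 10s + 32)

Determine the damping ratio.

ζ ≈ 0.8839

Compare the denominator to the standard form s^2 + 2ζωₙs + ωₙ².
ωₙ² = 32, so ωₙ = √32 ≈ 5.657 rad/s.
2ζωₙ = 10, so ζ = 10/(2·√32) ≈ 0.8839.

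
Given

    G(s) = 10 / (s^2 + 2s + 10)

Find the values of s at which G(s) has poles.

The poles are the roots of the denominator s^2 + 2s + 10 = 0.
Using the quadratic formula: s = (-2 ± √(-36))/2 = -1 ± 3j.

s = -1 + 3j, -1 - 3j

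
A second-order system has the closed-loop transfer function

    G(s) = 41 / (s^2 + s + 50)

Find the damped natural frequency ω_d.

ω_d ≈ 7.053 rad/s

Comparing s^2 + s + 50 to s^2 + 2ζωₙs + ωₙ²: ωₙ = √50 ≈ 7.071 rad/s and ζ = 1/(2·√50) ≈ 0.07071.
ζωₙ = 1/2 = 0.5, so ω_d = ωₙ√(1−ζ²) = √(ωₙ² − (ζωₙ)²) = √(50 − 0.5²) = √49.75 ≈ 7.053 rad/s.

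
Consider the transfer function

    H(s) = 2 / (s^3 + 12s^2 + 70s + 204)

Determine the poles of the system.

The poles are the roots of the denominator s^3 + 12s^2 + 70s + 204 = 0.
Trying s = -6: the polynomial evaluates to 0, so (s + 6) is a factor.
Dividing out leaves s^2 + 6s + 34 = 0.
The quadratic formula then gives s = -3 ± 5j.

s = -3 + 5j, -3 - 5j, -6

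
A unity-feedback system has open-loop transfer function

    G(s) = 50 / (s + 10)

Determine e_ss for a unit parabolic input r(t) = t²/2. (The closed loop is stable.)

G(s) has no poles at the origin.
This is a Type 0 system; Ka = lim_{s→0} s^2·G(s) = 0, so the steady-state error for a parabola input is infinite.

e_ss = ∞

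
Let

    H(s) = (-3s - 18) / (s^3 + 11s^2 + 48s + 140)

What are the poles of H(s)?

s = -2 + 4j, -2 - 4j, -7

The poles are the roots of the denominator s^3 + 11s^2 + 48s + 140 = 0.
Trying s = -7: the polynomial evaluates to 0, so (s + 7) is a factor.
Dividing out leaves s^2 + 4s + 20 = 0.
The quadratic formula then gives s = -2 ± 4j.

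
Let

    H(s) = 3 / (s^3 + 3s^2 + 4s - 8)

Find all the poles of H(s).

The poles are the roots of the denominator s^3 + 3s^2 + 4s - 8 = 0.
Trying s = 1: the polynomial evaluates to 0, so (s - 1) is a factor.
Dividing out leaves s^2 + 4s + 8 = 0.
The quadratic formula then gives s = -2 ± 2j.

s = -2 ± 2j, 1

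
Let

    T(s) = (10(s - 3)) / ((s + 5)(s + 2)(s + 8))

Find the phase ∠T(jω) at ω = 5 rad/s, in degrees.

At s = j5: numerator = -30 + j50, denominator = -295 + j205.
∠T = ∠num − ∠den = 120.96° − (145.20°) = -24.24°.

∠T(j5) ≈ -24.24°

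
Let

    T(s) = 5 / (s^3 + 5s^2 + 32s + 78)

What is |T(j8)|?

Substitute s = j8: numerator = 5, denominator = -242 - j256.
|T(j8)| = |5| / |-242 - j256| = 5 / 352.28 ≈ 0.01419.

|T(j8)| ≈ 0.01419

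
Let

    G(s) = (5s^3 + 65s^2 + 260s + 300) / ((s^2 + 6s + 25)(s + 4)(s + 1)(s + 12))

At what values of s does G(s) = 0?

s = -5, -2, -6

Set the numerator to zero: 5s^3 + 65s^2 + 260s + 300 = 0, i.e. 5·(s^3 + 13s^2 + 52s + 60) = 0.
Factoring: (s + 5)(s + 2)(s + 6) = 0.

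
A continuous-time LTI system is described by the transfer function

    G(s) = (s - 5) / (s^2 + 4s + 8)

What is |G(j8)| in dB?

Substitute s = j8: numerator = -5 + j8, denominator = -56 + j32.
|G(j8)| = |-5 + j8| / |-56 + j32| = 9.4340 / 64.498 ≈ 0.1463.
In decibels: 20·log₁₀(0.1463) ≈ -16.7 dB.

|G(j8)|_dB ≈ -16.7 dB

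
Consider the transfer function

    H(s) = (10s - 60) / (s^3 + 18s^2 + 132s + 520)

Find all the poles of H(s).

The poles are the roots of the denominator s^3 + 18s^2 + 132s + 520 = 0.
Trying s = -10: the polynomial evaluates to 0, so (s + 10) is a factor.
Dividing out leaves s^2 + 8s + 52 = 0.
The quadratic formula then gives s = -4 ± 6j.

s = -4 + 6j, -4 - 6j, -10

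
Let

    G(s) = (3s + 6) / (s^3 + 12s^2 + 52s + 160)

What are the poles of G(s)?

The poles are the roots of the denominator s^3 + 12s^2 + 52s + 160 = 0.
Trying s = -8: the polynomial evaluates to 0, so (s + 8) is a factor.
Dividing out leaves s^2 + 4s + 20 = 0.
The quadratic formula then gives s = -2 ± 4j.

s = -2 + 4j, -2 - 4j, -8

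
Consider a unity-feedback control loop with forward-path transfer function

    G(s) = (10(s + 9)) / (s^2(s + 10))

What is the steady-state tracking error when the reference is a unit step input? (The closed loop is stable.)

e_ss = 0

G(s) has 2 poles at the origin.
This is a Type 2 system; for a step input the steady-state error is zero.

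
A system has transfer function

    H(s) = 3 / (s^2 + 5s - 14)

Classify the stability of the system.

unstable

The denominator s^2 + 5s - 14 factors as (s - 2)(s + 7), giving poles at s = 2, -7.
Since the pole(s) at s = 2 lie in the right half-plane, the system is unstable.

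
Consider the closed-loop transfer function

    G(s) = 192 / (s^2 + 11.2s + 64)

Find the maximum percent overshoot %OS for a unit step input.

%OS ≈ 4.60%

Comparing s^2 + 11.2s + 64 to s^2 + 2ζωₙs + ωₙ²: ωₙ = 8 rad/s and ζ = 11.2/(2·8) = 0.7.
%OS = 100·exp(−πζ/√(1−ζ²)) = 100·exp(−π·0.7/√(1−0.7²)) ≈ 4.60%.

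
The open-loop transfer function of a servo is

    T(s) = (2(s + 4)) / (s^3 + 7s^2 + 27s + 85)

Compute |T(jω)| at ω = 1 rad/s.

Substitute s = j1: numerator = 8 + j2, denominator = 78 + j26.
|T(j1)| = |8 + j2| / |78 + j26| = 8.2462 / 82.219 ≈ 0.1003.

|T(j1)| ≈ 0.1003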